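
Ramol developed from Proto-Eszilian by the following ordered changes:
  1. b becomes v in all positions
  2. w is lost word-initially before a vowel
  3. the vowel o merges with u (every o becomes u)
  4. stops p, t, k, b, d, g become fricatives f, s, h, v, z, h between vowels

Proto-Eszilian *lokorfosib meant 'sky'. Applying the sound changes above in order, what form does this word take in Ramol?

Ramol: *lokorfosib > lokorfosiv > lukurfusiv > luhurfusiv  (by unconditioned shift, vowel merger, intervocalic lenition)

luhurfusiv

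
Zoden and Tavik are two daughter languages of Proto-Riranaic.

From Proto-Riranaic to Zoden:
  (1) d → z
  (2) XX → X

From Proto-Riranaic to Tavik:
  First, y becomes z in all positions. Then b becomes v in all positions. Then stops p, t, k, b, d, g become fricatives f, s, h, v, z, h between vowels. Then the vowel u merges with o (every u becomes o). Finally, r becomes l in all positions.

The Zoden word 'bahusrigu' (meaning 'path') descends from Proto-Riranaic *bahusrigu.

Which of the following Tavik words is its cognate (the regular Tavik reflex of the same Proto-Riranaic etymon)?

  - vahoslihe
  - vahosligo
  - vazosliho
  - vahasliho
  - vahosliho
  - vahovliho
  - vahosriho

vahosliho

Tavik: *bahusrigu
  bahusrigu (rule 1 does not apply)
  bahusrigu → vahusrigu   [unconditioned shift]
  vahusrigu → vahusrihu   [intervocalic lenition]
  vahusrihu → vahosriho   [vowel merger]
  vahosriho → vahosliho   [unconditioned shift]
  giving Tavik vahosliho.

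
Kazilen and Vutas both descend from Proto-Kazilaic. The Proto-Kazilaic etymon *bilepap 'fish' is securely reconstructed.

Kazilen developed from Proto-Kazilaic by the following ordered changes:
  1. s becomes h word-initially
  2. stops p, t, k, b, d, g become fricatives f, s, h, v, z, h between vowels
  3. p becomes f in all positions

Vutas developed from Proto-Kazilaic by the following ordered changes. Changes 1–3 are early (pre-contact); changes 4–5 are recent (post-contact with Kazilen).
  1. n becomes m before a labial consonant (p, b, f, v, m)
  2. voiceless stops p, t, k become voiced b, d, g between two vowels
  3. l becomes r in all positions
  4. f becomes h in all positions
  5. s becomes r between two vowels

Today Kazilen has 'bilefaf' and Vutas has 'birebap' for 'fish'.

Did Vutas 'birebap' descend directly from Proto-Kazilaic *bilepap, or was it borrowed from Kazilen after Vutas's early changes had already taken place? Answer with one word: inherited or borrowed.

inherited

If inherited, *bilepap would pass through all of Vutas's changes:
Vutas: *bilepap > bilebap > birebap  (by intervocalic voicing, unconditioned shift)
If borrowed from Kazilen 'bilefaf' after the early changes, it would undergo only the recent ones:
  rule 4 (unconditioned shift): bilefaf → bilehah
  rule 5 (rhotacism): no change (bilehah)
  ⇒ as a loan: bilehah
Vutas 'birebap' matches the inherited outcome exactly, so it is an inherited cognate, not a loan.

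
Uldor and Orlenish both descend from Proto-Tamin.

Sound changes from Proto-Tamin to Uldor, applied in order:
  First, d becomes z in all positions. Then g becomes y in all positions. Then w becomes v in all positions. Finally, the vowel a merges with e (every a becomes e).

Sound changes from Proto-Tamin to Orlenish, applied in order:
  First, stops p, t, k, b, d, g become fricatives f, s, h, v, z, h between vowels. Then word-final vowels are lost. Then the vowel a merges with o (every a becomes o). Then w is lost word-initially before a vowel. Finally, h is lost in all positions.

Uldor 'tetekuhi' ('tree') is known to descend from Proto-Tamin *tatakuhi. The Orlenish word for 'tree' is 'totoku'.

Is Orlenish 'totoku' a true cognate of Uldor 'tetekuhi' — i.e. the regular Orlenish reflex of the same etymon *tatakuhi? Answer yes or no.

no

Derive the expected Orlenish reflex of *tatakuhi:
Orlenish: *tatakuhi
  tatakuhi → tasahuhi   [intervocalic lenition]
  tasahuhi → tasahuh   [apocope]
  tasahuh → tosohuh   [vowel merger]
  tosohuh (rule 4 does not apply)
  tosohuh → tosou   [h-loss]
  giving Orlenish tosou.
The regular Orlenish reflex would be 'tosou', but the attested form is 'totoku'. The correspondence is irregular, so they are not cognates (the Orlenish form has a different source).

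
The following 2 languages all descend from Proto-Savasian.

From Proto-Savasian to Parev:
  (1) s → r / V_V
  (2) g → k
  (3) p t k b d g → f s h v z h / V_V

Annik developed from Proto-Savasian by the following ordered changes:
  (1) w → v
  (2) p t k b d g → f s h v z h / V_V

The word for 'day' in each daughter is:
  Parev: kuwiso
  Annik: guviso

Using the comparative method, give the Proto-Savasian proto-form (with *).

*guwito

Position 3: Parev has w, Annik has v. Parev preserves w here (none of its changes turn any other segment into w), so the proto-segment is *w.
Position 1: Parev has k, Annik has g. Annik preserves g here (none of its changes turn any other segment into g), so the proto-segment is *g.
Continuing position by position gives *guwito; check it forward:
Parev: start from *guwito.
  rule 1: no change — guwito
  rule 2 (unconditioned shift): guwito → kuwito
  rule 3 (intervocalic lenition): kuwito → kuwiso
  ⇒ Parev kuwiso
Annik: start from *guwito.
  rule 1 (unconditioned shift): guwito → guvito
  rule 2 (intervocalic lenition): guvito → guviso
  ⇒ Annik guviso
*guwito is the unique common source.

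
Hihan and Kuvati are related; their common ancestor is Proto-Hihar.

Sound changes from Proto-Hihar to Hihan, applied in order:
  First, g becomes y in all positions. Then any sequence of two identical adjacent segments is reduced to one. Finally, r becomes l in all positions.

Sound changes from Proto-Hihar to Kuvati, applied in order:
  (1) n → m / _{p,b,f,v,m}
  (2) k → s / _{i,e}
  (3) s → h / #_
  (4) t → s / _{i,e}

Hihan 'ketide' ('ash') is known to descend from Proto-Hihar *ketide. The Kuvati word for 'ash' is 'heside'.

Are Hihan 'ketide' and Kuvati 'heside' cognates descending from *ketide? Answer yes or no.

yes

Derive the expected Kuvati reflex of *ketide:
Kuvati: start from *ketide.
  rule 1: no change — ketide
  rule 2 (palatalisation): ketide → setide
  rule 3 (debuccalisation): setide → hetide
  rule 4 (palatalisation): hetide → heside
  ⇒ Kuvati heside
Kuvati 'heside' matches the regular reflex exactly, so the pair is cognate.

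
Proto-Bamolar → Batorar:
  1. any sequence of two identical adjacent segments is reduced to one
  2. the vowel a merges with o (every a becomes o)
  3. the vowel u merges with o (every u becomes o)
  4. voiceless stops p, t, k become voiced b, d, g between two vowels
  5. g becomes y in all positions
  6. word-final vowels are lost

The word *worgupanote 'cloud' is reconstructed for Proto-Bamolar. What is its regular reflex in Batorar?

woryobonod

Batorar: *worgupanote
  worgupanote (rule 1 does not apply)
  worgupanote → worguponote   [vowel merger]
  worguponote → worgoponote   [vowel merger]
  worgoponote → worgobonode   [intervocalic voicing]
  worgobonode → woryobonode   [unconditioned shift]
  woryobonode → woryobonod   [apocope]
  giving Batorar woryobonod.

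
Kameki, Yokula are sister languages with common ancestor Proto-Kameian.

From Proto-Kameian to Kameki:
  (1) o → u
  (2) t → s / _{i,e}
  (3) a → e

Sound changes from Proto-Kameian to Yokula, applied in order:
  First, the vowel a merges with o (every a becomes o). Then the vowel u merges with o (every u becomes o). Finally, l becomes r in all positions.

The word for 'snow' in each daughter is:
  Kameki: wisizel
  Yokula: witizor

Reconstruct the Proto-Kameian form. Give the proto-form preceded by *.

*witizal

Position 6: Kameki has e, Yokula has o. Taking the neighbouring segments as reconstructed: Kameki e could go back to *a or *e; Yokula o could go back to *a or *o or *u — the one source consistent with every daughter is *a.
Position 3: Kameki has s, Yokula has t. Yokula preserves t here (none of its changes turn any other segment into t), so the proto-segment is *t.
Position 7: Kameki has l, Yokula has r. Kameki preserves l here (none of its changes turn any other segment into l), so the proto-segment is *l.
The remaining positions agree across the daughters. Check the candidate against every language:
Kameki: *witizal
  witizal (rule 1 does not apply)
  witizal → wisizal   [palatalisation]
  wisizal → wisizel   [vowel merger]
  giving Kameki wisizel.
Yokula: start from *witizal.
  rule 1 (vowel merger): witizal → witizol
  rule 2: no change — witizol
  rule 3 (unconditioned shift): witizol → witizor
  ⇒ Yokula witizor
No other proto-form is consistent with every reflex, so the reconstruction is *witizal.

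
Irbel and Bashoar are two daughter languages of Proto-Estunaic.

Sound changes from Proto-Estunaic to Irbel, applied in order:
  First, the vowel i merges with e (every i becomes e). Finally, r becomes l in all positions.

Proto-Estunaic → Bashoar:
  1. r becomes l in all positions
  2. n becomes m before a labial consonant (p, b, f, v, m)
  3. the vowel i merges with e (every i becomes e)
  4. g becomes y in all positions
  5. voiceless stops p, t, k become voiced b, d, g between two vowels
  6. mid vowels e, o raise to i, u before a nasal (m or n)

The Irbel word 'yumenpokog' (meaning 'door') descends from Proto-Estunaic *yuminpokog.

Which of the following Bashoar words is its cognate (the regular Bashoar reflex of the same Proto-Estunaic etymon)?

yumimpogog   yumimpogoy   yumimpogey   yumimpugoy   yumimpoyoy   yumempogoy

yumimpogoy

Bashoar: start from *yuminpokog.
  rule 1: no change — yuminpokog
  rule 2 (nasal place assimilation): yuminpokog → yumimpokog
  rule 3 (vowel merger): yumimpokog → yumempokog
  rule 4 (unconditioned shift): yumempokog → yumempokoy
  rule 5 (intervocalic voicing): yumempokoy → yumempogoy
  rule 6 (pre-nasal raising): yumempogoy → yumimpogoy
  ⇒ Bashoar yumimpogoy
The other candidates each miss or misapply at least one Bashoar change.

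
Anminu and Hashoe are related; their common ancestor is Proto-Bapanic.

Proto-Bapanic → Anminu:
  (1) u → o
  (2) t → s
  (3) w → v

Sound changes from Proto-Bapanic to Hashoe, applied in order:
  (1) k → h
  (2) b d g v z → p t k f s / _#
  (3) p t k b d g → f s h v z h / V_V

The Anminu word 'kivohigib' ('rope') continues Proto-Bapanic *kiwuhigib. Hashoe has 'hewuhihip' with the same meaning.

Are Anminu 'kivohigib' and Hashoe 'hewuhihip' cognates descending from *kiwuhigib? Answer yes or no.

Derive the expected Hashoe reflex of *kiwuhigib:
Hashoe: start from *kiwuhigib.
  rule 1 (unconditioned shift): kiwuhigib → hiwuhigib
  rule 2 (final devoicing): hiwuhigib → hiwuhigip
  rule 3 (intervocalic lenition): hiwuhigip → hiwuhihip
  ⇒ Hashoe hiwuhihip
The regular Hashoe reflex would be 'hiwuhihip', but the attested form is 'hewuhihip'. The correspondence is irregular, so they are not cognates (the Hashoe form has a different source).

no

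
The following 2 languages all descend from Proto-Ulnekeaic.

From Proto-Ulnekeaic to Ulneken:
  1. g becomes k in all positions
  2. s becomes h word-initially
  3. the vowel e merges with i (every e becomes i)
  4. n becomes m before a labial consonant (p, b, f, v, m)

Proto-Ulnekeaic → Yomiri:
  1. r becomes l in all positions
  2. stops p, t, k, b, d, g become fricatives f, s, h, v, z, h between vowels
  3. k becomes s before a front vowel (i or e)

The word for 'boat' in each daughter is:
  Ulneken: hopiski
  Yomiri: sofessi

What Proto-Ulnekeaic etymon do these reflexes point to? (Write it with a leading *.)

*sopeski

Position 4: Ulneken has i, Yomiri has e. Yomiri preserves e here (none of its changes turn any other segment into e), so the proto-segment is *e.
Position 6: Ulneken has k, Yomiri has s. Taking the neighbouring segments as reconstructed: Ulneken k could go back to *k or *g; Yomiri s could go back to *k or *s — the one source consistent with every daughter is *k.
Position 3: Ulneken has p, Yomiri has f. Ulneken preserves p here (none of its changes turn any other segment into p), so the proto-segment is *p.
Verify the candidate proto-form against each daughter:
Ulneken: *sopeski
  sopeski (rule 1 does not apply)
  sopeski → hopeski   [debuccalisation]
  hopeski → hopiski   [vowel merger]
  hopiski (rule 4 does not apply)
  giving Ulneken hopiski.
Yomiri: start from *sopeski.
  rule 1: no change — sopeski
  rule 2 (intervocalic lenition): sopeski → sofeski
  rule 3 (palatalisation): sofeski → sofessi
  ⇒ Yomiri sofessi
Only *sopeski yields all of Ulneken hopiski, Yomiri sofessi.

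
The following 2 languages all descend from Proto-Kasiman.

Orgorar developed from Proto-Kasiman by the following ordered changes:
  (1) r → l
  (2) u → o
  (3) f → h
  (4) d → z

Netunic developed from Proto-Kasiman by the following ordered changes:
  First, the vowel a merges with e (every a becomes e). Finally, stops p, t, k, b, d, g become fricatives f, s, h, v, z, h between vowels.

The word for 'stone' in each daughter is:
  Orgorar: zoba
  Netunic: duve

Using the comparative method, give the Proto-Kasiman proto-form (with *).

*duba

Position 4: Orgorar has a, Netunic has e. Orgorar preserves a here (none of its changes turn any other segment into a), so the proto-segment is *a.
Position 3: Orgorar has b, Netunic has v. Orgorar preserves b here (none of its changes turn any other segment into b), so the proto-segment is *b.
Continuing position by position gives *duba; check it forward:
Orgorar: *duba > doba > zoba  (by vowel merger, unconditioned shift)
Netunic: start from *duba.
  rule 1 (vowel merger): duba → dube
  rule 2 (intervocalic lenition): dube → duve
  ⇒ Netunic duve
Only *duba yields all of Orgorar zoba, Netunic duve.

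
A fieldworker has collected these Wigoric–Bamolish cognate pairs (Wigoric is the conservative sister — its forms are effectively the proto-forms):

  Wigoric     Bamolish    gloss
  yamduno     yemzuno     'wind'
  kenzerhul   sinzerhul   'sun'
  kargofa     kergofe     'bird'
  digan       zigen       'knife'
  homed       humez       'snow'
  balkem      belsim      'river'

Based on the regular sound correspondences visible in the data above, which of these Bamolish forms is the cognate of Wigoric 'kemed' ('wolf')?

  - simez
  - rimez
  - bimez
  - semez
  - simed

kenzerhul ~ sinzerhul — Wigoric k corresponds to Bamolish s word-initially before a front vowel.
balkem ~ belsim — Wigoric e corresponds to Bamolish i after a consonant, before a nasal.
homed ~ humez — Wigoric d corresponds to Bamolish z word-finally.
Applying these to Wigoric 'kemed':
  kemed → semed   (k→s word-initially before a front vowel)
  semed → simed   (e→i after a consonant, before a nasal)
  simed → simez   (d→z word-finally)
So the Bamolish cognate is 'simez'.

simez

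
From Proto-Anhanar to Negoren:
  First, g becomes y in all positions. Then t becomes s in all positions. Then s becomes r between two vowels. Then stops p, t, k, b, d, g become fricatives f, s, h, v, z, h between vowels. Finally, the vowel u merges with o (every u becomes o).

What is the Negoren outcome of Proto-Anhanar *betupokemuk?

Negoren: *betupokemuk > besupokemuk > berupokemuk > berufohemuk > berofohemok  (by unconditioned shift, rhotacism, intervocalic lenition, vowel merger)

berofohemok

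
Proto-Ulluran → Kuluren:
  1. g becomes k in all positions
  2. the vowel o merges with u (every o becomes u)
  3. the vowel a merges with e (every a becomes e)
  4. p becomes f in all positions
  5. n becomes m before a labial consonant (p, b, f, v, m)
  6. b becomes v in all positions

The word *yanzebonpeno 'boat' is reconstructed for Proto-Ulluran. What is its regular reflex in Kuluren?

yenzevumfenu

Kuluren: *yanzebonpeno > yanzebunpenu > yenzebunpenu > yenzebunfenu > yenzebumfenu > yenzevumfenu  (by vowel merger, vowel merger, unconditioned shift, nasal place assimilation, unconditioned shift)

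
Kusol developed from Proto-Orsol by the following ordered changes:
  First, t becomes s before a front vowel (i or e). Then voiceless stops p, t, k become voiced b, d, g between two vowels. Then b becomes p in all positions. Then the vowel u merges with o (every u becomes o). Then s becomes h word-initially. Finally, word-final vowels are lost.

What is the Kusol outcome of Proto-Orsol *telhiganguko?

Kusol: *telhiganguko
  telhiganguko → selhiganguko   [palatalisation]
  selhiganguko → selhigangugo   [intervocalic voicing]
  selhigangugo (rule 3 does not apply)
  selhigangugo → selhigangogo   [vowel merger]
  selhigangogo → helhigangogo   [debuccalisation]
  helhigangogo → helhigangog   [apocope]
  giving Kusol helhigangog.

helhigangog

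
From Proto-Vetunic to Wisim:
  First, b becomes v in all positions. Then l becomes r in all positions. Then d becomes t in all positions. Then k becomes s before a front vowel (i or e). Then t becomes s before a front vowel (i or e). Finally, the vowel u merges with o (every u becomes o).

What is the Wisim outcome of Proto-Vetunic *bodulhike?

Wisim: *bodulhike
  bodulhike → vodulhike   [unconditioned shift]
  vodulhike → vodurhike   [unconditioned shift]
  vodurhike → voturhike   [unconditioned shift]
  voturhike → voturhise   [palatalisation]
  voturhise (rule 5 does not apply)
  voturhise → votorhise   [vowel merger]
  giving Wisim votorhise.

votorhise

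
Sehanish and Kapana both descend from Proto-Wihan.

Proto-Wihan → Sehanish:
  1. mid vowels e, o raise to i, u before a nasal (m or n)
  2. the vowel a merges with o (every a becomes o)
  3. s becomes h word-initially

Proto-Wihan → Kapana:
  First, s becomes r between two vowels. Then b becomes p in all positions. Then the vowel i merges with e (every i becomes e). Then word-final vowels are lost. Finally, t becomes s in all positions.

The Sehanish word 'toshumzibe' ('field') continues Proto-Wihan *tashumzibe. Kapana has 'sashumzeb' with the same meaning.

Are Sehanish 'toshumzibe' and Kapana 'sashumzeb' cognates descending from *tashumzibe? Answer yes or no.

Derive the expected Kapana reflex of *tashumzibe:
Kapana: *tashumzibe > tashumzipe > tashumzepe > tashumzep > sashumzep  (by unconditioned shift, vowel merger, apocope, unconditioned shift)
The regular Kapana reflex would be 'sashumzep', but the attested form is 'sashumzeb'. The correspondence is irregular, so they are not cognates (the Kapana form has a different source).

no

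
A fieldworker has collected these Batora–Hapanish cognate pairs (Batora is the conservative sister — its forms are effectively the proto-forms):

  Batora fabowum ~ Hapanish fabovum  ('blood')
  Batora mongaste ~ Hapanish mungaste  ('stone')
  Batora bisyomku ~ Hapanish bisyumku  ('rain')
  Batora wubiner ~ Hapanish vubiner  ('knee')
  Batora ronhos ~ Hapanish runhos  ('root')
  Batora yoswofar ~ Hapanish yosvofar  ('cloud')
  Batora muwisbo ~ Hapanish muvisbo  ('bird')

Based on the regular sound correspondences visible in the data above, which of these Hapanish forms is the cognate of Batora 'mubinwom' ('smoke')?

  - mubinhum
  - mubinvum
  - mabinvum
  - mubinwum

yoswofar ~ yosvofar — Batora w corresponds to Hapanish v after a consonant, before a back vowel.
bisyomku ~ bisyumku — Batora o corresponds to Hapanish u after a consonant, before a nasal.
Applying these to Batora 'mubinwom':
  mubinwom → mubinvom   (w→v after a consonant, before a back vowel)
  mubinvom → mubinvum   (o→u after a consonant, before a nasal)
So the Hapanish cognate is 'mubinvum'.

mubinvum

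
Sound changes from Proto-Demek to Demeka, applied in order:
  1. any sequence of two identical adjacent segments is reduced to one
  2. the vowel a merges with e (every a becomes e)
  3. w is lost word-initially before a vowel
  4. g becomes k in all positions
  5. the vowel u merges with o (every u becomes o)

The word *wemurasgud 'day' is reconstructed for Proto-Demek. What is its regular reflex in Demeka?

Demeka: *wemurasgud > wemuresgud > emuresgud > emureskud > emoreskod  (by vowel merger, glide loss, unconditioned shift, vowel merger)

emoreskod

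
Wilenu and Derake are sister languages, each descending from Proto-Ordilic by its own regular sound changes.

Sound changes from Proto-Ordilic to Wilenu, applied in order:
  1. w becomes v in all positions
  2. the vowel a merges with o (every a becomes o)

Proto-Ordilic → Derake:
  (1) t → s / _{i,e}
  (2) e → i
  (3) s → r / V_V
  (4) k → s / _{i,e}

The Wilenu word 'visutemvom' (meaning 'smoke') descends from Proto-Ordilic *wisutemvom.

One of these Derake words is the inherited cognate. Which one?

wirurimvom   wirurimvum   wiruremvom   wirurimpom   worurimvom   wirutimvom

wirurimvom

Derake: *wisutemvom
  wisutemvom → wisusemvom   [palatalisation]
  wisusemvom → wisusimvom   [vowel merger]
  wisusimvom → wirurimvom   [rhotacism]
  wirurimvom (rule 4 does not apply)
  giving Derake wirurimvom.
Only 'wirurimvom' matches the regular Derake development of *wisutemvom.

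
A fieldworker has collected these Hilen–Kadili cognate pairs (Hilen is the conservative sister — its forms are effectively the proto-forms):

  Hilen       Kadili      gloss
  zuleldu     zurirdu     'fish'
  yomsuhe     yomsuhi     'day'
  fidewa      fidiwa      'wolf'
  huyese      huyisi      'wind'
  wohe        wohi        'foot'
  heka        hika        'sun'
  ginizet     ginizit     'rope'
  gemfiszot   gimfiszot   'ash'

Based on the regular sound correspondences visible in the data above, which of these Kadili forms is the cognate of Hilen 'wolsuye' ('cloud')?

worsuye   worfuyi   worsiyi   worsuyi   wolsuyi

worsuyi

zuleldu ~ zurirdu — Hilen l corresponds to Kadili r after a vowel, before a consonant other than r, m, n, p, b, f, v.
yomsuhe ~ yomsuhi, huyese ~ huyisi — Hilen e corresponds to Kadili i word-finally.
Applying these to Hilen 'wolsuye':
  wolsuye → worsuye   (l→r after a vowel, before a consonant other than r, m, n, p, b, f, v)
  worsuye → worsuyi   (e→i word-finally)
So the Kadili cognate is 'worsuyi'.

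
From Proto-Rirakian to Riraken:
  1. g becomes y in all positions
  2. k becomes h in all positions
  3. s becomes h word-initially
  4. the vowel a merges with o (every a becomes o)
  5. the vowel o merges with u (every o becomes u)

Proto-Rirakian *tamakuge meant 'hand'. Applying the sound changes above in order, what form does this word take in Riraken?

Riraken: *tamakuge > tamakuye > tamahuye > tomohuye > tumuhuye  (by unconditioned shift, unconditioned shift, vowel merger, vowel merger)

tumuhuye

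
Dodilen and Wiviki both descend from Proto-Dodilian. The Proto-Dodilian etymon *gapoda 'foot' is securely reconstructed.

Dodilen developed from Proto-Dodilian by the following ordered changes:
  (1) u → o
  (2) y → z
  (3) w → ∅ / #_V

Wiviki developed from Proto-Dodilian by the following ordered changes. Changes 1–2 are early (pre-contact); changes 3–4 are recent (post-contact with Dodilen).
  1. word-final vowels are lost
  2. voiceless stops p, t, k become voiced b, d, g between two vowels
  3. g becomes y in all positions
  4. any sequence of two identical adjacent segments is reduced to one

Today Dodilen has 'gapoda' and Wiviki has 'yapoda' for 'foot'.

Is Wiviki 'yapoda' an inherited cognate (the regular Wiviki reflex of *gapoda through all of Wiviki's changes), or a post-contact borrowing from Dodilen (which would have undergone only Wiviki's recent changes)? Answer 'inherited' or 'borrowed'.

If inherited, *gapoda would pass through all of Wiviki's changes:
Wiviki: *gapoda
  gapoda → gapod   [apocope]
  gapod → gabod   [intervocalic voicing]
  gabod → yabod   [unconditioned shift]
  yabod (rule 4 does not apply)
  giving Wiviki yabod.
If borrowed from Dodilen 'gapoda' after the early changes, it would undergo only the recent ones:
  rule 3 (unconditioned shift): gapoda → yapoda
  rule 4 (degemination): no change (yapoda)
  ⇒ as a loan: yapoda
Wiviki 'yapoda' matches the loan outcome 'yapoda', not the inherited 'yabod' — it skipped the early Wiviki changes, so it was borrowed from Dodilen.

borrowed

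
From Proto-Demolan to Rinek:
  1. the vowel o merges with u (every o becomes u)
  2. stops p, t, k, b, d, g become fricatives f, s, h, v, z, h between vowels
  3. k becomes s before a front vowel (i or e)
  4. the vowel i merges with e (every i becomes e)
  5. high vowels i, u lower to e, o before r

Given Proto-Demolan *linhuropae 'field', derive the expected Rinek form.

lenhorufae

Rinek: *linhuropae > linhurupae > linhurufae > lenhurufae > lenhorufae  (by vowel merger, intervocalic lenition, vowel merger, pre-rhotic lowering)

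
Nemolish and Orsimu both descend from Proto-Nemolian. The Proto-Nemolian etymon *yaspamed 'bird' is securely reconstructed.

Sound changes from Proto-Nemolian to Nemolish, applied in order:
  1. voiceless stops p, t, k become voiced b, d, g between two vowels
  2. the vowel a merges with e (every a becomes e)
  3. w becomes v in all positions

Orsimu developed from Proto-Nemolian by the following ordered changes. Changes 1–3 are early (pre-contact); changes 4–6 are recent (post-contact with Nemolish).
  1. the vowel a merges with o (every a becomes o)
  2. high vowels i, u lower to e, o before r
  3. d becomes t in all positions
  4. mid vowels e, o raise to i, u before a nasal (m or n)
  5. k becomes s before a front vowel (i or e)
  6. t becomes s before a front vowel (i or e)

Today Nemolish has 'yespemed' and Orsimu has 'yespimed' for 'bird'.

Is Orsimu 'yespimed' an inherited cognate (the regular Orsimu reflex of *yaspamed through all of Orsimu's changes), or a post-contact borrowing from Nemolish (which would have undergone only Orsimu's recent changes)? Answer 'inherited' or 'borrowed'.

If inherited, *yaspamed would pass through all of Orsimu's changes:
Orsimu: *yaspamed
  yaspamed → yospomed   [vowel merger]
  yospomed (rule 2 does not apply)
  yospomed → yospomet   [unconditioned shift]
  yospomet → yospumet   [pre-nasal raising]
  yospumet (rule 5 does not apply)
  yospumet (rule 6 does not apply)
  giving Orsimu yospumet.
If borrowed from Nemolish 'yespemed' after the early changes, it would undergo only the recent ones:
  rule 4 (pre-nasal raising): yespemed → yespimed
  rule 5 (palatalisation): no change (yespimed)
  rule 6 (palatalisation): no change (yespimed)
  ⇒ as a loan: yespimed
Orsimu 'yespimed' matches the loan outcome 'yespimed', not the inherited 'yospumet' — it skipped the early Orsimu changes, so it was borrowed from Nemolish.

borrowed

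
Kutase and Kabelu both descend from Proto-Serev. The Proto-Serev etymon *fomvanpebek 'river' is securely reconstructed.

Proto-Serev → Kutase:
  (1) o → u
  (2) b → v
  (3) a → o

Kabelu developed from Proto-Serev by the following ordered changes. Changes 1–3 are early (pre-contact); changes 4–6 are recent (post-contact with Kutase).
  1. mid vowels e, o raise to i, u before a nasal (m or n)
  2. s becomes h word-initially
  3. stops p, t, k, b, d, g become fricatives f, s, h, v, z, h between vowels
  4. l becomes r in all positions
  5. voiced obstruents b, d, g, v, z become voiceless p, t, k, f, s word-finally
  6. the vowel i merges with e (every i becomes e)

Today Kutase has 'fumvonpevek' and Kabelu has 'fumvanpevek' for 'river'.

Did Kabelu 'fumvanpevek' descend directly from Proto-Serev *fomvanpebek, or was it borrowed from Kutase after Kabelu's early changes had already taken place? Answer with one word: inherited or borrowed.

inherited

If inherited, *fomvanpebek would pass through all of Kabelu's changes:
Kabelu: *fomvanpebek > fumvanpebek > fumvanpevek  (by pre-nasal raising, intervocalic lenition)
If borrowed from Kutase 'fumvonpevek' after the early changes, it would undergo only the recent ones:
  rule 4 (unconditioned shift): no change (fumvonpevek)
  rule 5 (final devoicing): no change (fumvonpevek)
  rule 6 (vowel merger): no change (fumvonpevek)
  ⇒ as a loan: fumvonpevek
Kabelu 'fumvanpevek' matches the inherited outcome exactly, so it is an inherited cognate, not a loan.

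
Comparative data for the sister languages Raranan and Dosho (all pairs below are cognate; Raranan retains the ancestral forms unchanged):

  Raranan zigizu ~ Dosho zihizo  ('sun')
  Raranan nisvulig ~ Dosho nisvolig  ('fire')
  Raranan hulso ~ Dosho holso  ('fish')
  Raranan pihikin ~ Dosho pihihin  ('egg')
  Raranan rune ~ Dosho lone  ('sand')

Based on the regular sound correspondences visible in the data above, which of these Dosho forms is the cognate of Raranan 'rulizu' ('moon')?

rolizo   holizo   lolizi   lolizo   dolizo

lolizo

rune ~ lone — Raranan r corresponds to Dosho l word-initially before a back vowel.
nisvulig ~ nisvolig, hulso ~ holso — Raranan u corresponds to Dosho o after a consonant, before a consonant other than r, m, n, p, b, f, v.
zigizu ~ zihizo — Raranan u corresponds to Dosho o word-finally.
Applying these to Raranan 'rulizu':
  rulizu → lulizu   (r→l word-initially before a back vowel)
  lulizu → lolizu   (u→o after a consonant, before a consonant other than r, m, n, p, b, f, v)
  lolizu → lolizo   (u→o word-finally)
So the Dosho cognate is 'lolizo'.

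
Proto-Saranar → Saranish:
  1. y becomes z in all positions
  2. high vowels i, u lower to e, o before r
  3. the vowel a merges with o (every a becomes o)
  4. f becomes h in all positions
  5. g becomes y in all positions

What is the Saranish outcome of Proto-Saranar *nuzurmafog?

nuzormohoy

Saranish: *nuzurmafog > nuzormafog > nuzormofog > nuzormohog > nuzormohoy  (by pre-rhotic lowering, vowel merger, unconditioned shift, unconditioned shift)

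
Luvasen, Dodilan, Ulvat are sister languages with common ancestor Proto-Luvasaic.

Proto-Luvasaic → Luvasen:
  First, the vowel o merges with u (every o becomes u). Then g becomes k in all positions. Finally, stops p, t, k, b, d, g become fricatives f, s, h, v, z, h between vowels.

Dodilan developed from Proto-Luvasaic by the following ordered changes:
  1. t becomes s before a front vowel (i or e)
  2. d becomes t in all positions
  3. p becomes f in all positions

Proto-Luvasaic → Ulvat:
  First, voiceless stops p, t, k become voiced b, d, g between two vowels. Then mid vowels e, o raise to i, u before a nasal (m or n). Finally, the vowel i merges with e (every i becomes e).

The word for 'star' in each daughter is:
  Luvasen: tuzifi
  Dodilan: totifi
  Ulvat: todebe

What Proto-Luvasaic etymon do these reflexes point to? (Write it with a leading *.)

Position 5: Luvasen has f, Dodilan has f, Ulvat has b. Taking the neighbouring segments as reconstructed: Luvasen f could go back to *p or *f; Dodilan f could go back to *p or *f; Ulvat b could go back to *p or *b — the one source consistent with every daughter is *p.
Position 2: Luvasen has u, Dodilan has o, Ulvat has o. Dodilan preserves o here (none of its changes turn any other segment into o), so the proto-segment is *o.
This points to *todipi. Verify forward in each daughter:
Luvasen: *todipi > tudipi > tuzifi  (by vowel merger, intervocalic lenition)
Dodilan: *todipi > totipi > totifi  (by unconditioned shift, unconditioned shift)
Ulvat: *todipi
  todipi → todibi   [intervocalic voicing]
  todibi (rule 2 does not apply)
  todibi → todebe   [vowel merger]
  giving Ulvat todebe.
*todipi is the unique common source.

*todipi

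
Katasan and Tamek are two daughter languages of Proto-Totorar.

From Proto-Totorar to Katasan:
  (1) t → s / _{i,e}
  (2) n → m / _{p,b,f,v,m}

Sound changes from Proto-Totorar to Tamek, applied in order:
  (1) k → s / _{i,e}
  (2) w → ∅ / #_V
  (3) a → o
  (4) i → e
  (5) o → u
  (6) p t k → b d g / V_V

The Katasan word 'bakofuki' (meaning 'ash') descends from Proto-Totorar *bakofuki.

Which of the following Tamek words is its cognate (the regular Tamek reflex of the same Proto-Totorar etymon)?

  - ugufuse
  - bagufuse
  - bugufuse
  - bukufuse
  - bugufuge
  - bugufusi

bugufuse

Tamek: *bakofuki
  bakofuki → bakofusi   [palatalisation]
  bakofusi (rule 2 does not apply)
  bakofusi → bokofusi   [vowel merger]
  bokofusi → bokofuse   [vowel merger]
  bokofuse → bukufuse   [vowel merger]
  bukufuse → bugufuse   [intervocalic voicing]
  giving Tamek bugufuse.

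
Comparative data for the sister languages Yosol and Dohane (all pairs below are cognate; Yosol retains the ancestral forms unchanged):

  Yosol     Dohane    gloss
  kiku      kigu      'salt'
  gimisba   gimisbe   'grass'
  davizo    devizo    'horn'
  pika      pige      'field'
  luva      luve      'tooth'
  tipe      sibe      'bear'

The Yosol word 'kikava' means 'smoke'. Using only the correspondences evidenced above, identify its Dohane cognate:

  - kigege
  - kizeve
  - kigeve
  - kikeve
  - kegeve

pika ~ pige — Yosol k corresponds to Dohane g between vowels (before a back vowel).
davizo ~ devizo — Yosol a corresponds to Dohane e after a consonant, before a labial obstruent.
gimisba ~ gimisbe, pika ~ pige — Yosol a corresponds to Dohane e word-finally.
Applying these to Yosol 'kikava':
  kikava → kigava   (k→g between vowels (before a back vowel))
  kigava → kigeva   (a→e after a consonant, before a labial obstruent)
  kigeva → kigeve   (a→e word-finally)
So the Dohane cognate is 'kigeve'.

kigeve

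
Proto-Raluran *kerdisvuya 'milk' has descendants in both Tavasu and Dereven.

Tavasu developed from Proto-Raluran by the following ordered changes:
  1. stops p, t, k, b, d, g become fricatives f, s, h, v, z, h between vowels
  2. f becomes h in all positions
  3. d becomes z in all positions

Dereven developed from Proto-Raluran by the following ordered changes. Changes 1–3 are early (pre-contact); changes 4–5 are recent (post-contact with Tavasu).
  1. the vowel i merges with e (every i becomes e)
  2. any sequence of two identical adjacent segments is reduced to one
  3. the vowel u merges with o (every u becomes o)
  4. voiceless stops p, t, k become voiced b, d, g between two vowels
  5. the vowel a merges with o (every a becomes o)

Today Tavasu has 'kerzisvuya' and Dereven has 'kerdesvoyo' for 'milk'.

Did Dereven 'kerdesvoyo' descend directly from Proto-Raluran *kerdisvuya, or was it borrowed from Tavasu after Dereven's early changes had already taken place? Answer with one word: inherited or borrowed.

inherited

If inherited, *kerdisvuya would pass through all of Dereven's changes:
Dereven: *kerdisvuya > kerdesvuya > kerdesvoya > kerdesvoyo  (by vowel merger, vowel merger, vowel merger)
If borrowed from Tavasu 'kerzisvuya' after the early changes, it would undergo only the recent ones:
  rule 4 (intervocalic voicing): no change (kerzisvuya)
  rule 5 (vowel merger): kerzisvuya → kerzisvuyo
  ⇒ as a loan: kerzisvuyo
Dereven 'kerdesvoyo' matches the inherited outcome exactly, so it is an inherited cognate, not a loan.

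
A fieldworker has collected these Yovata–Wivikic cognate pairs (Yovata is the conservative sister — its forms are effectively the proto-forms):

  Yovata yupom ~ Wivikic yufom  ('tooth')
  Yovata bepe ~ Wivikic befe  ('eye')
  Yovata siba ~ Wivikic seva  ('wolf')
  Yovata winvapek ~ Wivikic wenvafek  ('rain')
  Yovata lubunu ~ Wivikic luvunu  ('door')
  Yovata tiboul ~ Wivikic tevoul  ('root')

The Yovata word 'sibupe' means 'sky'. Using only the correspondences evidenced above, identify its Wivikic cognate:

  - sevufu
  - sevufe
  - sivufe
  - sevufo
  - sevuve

sevufe

siba ~ seva, tiboul ~ tevoul — Yovata i corresponds to Wivikic e after a consonant, before a labial obstruent.
lubunu ~ luvunu — Yovata b corresponds to Wivikic v between vowels (before a back vowel).
bepe ~ befe, winvapek ~ wenvafek — Yovata p corresponds to Wivikic f between vowels (before a front vowel).
Applying these to Yovata 'sibupe':
  sibupe → sebupe   (i→e after a consonant, before a labial obstruent)
  sebupe → sevupe   (b→v between vowels (before a back vowel))
  sevupe → sevufe   (p→f between vowels (before a front vowel))
So the Wivikic cognate is 'sevufe'.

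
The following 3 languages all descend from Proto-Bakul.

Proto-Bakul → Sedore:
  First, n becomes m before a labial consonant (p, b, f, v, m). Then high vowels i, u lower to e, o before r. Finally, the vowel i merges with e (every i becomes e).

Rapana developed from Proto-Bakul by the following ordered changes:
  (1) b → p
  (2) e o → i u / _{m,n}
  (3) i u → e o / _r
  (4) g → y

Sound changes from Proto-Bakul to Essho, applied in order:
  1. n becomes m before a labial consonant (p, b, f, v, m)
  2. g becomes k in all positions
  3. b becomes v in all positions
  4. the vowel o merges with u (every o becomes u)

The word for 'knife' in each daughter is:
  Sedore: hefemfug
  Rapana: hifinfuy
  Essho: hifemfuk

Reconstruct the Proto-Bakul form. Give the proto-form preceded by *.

*hifenfug

Position 8: Sedore has g, Rapana has y, Essho has k. Sedore preserves g here (none of its changes turn any other segment into g), so the proto-segment is *g.
Position 2: Sedore has e, Rapana has i, Essho has i. Essho preserves i here (none of its changes turn any other segment into i), so the proto-segment is *i.
Position 5: Sedore has m, Rapana has n, Essho has m. Rapana preserves n here (none of its changes turn any other segment into n), so the proto-segment is *n.
This points to *hifenfug. Verify forward in each daughter:
Sedore: start from *hifenfug.
  rule 1 (nasal place assimilation): hifenfug → hifemfug
  rule 2: no change — hifemfug
  rule 3 (vowel merger): hifemfug → hefemfug
  ⇒ Sedore hefemfug
Rapana: *hifenfug > hifinfug > hifinfuy  (by pre-nasal raising, unconditioned shift)
Essho: *hifenfug
  hifenfug → hifemfug   [nasal place assimilation]
  hifemfug → hifemfuk   [unconditioned shift]
  hifemfuk (rule 3 does not apply)
  hifemfuk (rule 4 does not apply)
  giving Essho hifemfuk.
*hifenfug is the unique common source.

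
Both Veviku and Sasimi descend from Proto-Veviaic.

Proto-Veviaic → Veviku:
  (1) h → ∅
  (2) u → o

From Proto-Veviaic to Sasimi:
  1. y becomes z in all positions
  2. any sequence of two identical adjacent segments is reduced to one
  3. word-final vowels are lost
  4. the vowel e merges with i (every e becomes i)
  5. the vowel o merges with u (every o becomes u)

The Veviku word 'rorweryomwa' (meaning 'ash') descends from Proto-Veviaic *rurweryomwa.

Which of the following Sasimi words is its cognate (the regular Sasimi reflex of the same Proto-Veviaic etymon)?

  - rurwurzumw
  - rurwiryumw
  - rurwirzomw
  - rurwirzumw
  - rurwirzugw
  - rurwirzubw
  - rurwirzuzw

rurwirzumw

Sasimi: *rurweryomwa > rurwerzomwa > rurwerzomw > rurwirzomw > rurwirzumw  (by unconditioned shift, apocope, vowel merger, vowel merger)
Only 'rurwirzumw' matches the regular Sasimi development of *rurweryomwa.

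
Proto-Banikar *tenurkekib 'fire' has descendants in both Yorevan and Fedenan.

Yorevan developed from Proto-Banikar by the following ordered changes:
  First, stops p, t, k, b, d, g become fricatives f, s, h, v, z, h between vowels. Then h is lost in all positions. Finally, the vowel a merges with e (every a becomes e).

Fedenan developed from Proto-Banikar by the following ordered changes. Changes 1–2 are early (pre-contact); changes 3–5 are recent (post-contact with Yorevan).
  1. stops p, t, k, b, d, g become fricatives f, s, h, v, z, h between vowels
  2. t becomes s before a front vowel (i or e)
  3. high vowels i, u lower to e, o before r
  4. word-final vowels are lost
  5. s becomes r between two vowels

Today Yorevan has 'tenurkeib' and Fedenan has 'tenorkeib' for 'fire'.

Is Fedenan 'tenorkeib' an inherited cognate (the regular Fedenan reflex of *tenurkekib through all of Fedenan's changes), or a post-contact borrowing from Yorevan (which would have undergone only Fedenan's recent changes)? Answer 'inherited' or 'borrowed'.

If inherited, *tenurkekib would pass through all of Fedenan's changes:
Fedenan: *tenurkekib > tenurkehib > senurkehib > senorkehib  (by intervocalic lenition, palatalisation, pre-rhotic lowering)
If borrowed from Yorevan 'tenurkeib' after the early changes, it would undergo only the recent ones:
  rule 3 (pre-rhotic lowering): tenurkeib → tenorkeib
  rule 4 (apocope): no change (tenorkeib)
  rule 5 (rhotacism): no change (tenorkeib)
  ⇒ as a loan: tenorkeib
Fedenan 'tenorkeib' matches the loan outcome 'tenorkeib', not the inherited 'senorkehib' — it skipped the early Fedenan changes, so it was borrowed from Yorevan.

borrowed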